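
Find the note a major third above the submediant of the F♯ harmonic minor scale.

The submediant of F# harmonic minor is D.
A major third (4 semitones) above D lands on the letter F, giving F#.

F#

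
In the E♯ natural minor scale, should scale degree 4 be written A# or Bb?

Each scale degree takes a distinct letter name. Degree 4 of a scale on E must use the letter A.
A# and Bb are enharmonically the same pitch, but only A# uses the letter A, so it is the correct spelling here.

A#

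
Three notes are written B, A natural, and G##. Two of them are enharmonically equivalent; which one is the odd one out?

B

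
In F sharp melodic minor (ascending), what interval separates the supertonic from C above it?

diminished fourth

The supertonic of F# melodic minor (ascending) is G#.
G# up to C: letters G→C make it a fourth; 4 semitones makes it diminished.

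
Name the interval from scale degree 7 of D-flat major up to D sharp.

augmented second

Scale degree 7 of Db major is C.
C up to D#: letters C→D make it a second; 3 semitones makes it augmented.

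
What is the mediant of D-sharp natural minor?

The D# natural minor scale runs D# E# F# G# A# B C#.
Degree 3 is F#.

F#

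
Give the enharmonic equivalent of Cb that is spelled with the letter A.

Plain A sits 2 semitones below Cb, so on the letter A the same pitch needs a double sharp: A##.

A##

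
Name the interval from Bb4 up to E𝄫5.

diminished fourth

The letter names run B→E, a span of 3 letter steps, so the interval is some kind of fourth.
Bb to Ebb is 4 semitones. A perfect fourth is 5, so 4 makes it diminished.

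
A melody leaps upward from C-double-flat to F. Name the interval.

The letter names run C→F, a span of 3 letter steps, so the interval is some kind of fourth.
Cbb to F is 7 semitones. A perfect fourth is 5, so 7 makes it doubly augmented.

doubly augmented fourth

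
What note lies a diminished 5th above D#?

A

D up a perfect fifth is A, so the target letter is A.
From D#, a diminished fifth is 6 semitones up: A.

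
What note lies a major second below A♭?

Gb

A second below A lands on the letter G.
A major second spans 2 semitones, so Ab moves to pitch class 6. On the letter G that is Gb.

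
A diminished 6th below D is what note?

F##

A sixth below D lands on the letter F.
A diminished sixth spans 7 semitones, so D moves to pitch class 7. On the letter F that is F##.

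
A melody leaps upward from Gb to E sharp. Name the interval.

Counting letters G–A–B–C–D–E gives a sixth.
Gb→E# = 11 semitones, 2 wider than the major sixth (9), so doubly augmented.

doubly augmented sixth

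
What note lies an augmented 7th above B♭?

A seventh above B lands on the letter A.
An augmented seventh spans 12 semitones, so Bb moves to pitch class 10. On the letter A that is A#.

A#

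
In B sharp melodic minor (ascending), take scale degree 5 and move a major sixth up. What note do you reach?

Scale degree 5 of B# melodic minor (ascending) is F##.
A major sixth (9 semitones) above F## lands on the letter D, giving D##.

D##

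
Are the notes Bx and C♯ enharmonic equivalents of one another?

B## is pitch class 1; C# is pitch class 1.
All spellings map to pitch class 1, so they are enharmonically equivalent.

Yes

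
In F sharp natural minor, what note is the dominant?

C#

The F# natural minor scale runs F# G# A B C# D E.
Degree 5 is C#.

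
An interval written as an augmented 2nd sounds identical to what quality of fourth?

An augmented second spans 3 semitones.
A fourth spanning 3 semitones is doubly diminished (the perfect fourth is 5).

doubly diminished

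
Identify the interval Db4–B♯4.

doubly augmented sixth

The letter names run D→B, a span of 5 letter steps, so the interval is some kind of sixth.
Db to B# is 11 semitones. A major sixth is 9, so 11 makes it doubly augmented.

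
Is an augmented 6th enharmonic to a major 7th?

No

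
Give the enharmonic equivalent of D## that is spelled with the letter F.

Fb

D## is pitch class 4. The letter F alone is pitch class 5.
To reach pitch class 4 from F requires an offset of -1 semitone, i.e. flat: Fb.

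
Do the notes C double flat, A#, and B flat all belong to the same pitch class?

Cbb is pitch class 10; A# is pitch class 10; Bb is pitch class 10.
All spellings map to pitch class 10, so they are enharmonically equivalent.

Yes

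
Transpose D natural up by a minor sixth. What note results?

D up a major sixth is B, so the target letter is B.
From D, a minor sixth is 8 semitones up: Bb.

Bb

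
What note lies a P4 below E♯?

A fourth below E lands on the letter B.
A perfect fourth spans 5 semitones, so E# moves to pitch class 0. On the letter B that is B#.

B#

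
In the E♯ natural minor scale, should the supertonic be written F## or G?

F##

Each scale degree takes a distinct letter name. Degree 2 of a scale on E must use the letter F.
F## and G are enharmonically the same pitch, but only F## uses the letter F, so it is the correct spelling here.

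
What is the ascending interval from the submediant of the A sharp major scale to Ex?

major seventh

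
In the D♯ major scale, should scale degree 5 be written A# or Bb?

A#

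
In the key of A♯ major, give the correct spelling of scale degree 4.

D#

The A# major scale runs A# B# C## D# E# F## G##.
Degree 4 is D#.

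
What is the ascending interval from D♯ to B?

Counting letters D–E–F–G–A–B gives a sixth.
D#→B = 8 semitones, 1 narrower than the major sixth (9), so minor.

minor sixth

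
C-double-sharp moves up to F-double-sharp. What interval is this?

perfect fourth

The letter names run C→F, a span of 3 letter steps, so the interval is some kind of fourth.
C## to F## is 5 semitones. A perfect fourth is 5, so 5 makes it perfect.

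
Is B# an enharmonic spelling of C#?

B# is pitch class 0; C# is pitch class 1.
The pitch classes differ (0 vs. 1), so they are not enharmonic equivalents.

No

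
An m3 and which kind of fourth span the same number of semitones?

doubly diminished

A minor third spans 3 semitones.
A fourth spanning 3 semitones is doubly diminished (the perfect fourth is 5).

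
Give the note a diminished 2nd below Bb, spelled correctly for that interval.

B down a major second is A, so the target letter is A.
From Bb, a diminished second is 0 semitones down: A#.

A#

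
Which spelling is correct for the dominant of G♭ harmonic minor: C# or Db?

Each scale degree takes a distinct letter name. Degree 5 of a scale on G must use the letter D.
Db and C# are enharmonically the same pitch, but only Db uses the letter D, so it is the correct spelling here.

Db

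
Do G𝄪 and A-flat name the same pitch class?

G## is pitch class 9; Ab is pitch class 8.
The pitch classes differ (9 vs. 8), so they are not enharmonic equivalents.

No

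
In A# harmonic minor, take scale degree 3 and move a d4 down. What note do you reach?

Scale degree 3 of A# harmonic minor is C#.
A diminished fourth (4 semitones) below C# lands on the letter G, giving G##.

G##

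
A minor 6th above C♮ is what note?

Ab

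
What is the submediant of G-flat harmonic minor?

Ebb

Degree 6 takes the letter 5 steps above G, which is E.
In harmonic minor, degree 6 sits 8 semitones above the tonic. Gb + 8 semitones is pitch class 2, spelled on E as Ebb.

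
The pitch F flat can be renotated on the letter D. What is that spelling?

D##

Plain D sits 2 semitones below Fb, so on the letter D the same pitch needs a double sharp: D##.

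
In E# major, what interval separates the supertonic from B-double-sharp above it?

augmented fourth

The supertonic of E# major is F##.
F## up to B##: letters F→B make it a fourth; 6 semitones makes it augmented.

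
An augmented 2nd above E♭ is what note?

F#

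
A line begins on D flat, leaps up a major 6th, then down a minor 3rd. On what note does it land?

A major sixth up from Db is Bb (letter B, 9 semitones up).
A minor third down from Bb is G (letter G, 3 semitones down).

G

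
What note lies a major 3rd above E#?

E up a major third is G#, so the target letter is G.
From E#, a major third is 4 semitones up: G##.

G##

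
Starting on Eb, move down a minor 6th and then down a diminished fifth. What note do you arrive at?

C#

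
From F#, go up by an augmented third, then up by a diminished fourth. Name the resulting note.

An augmented third up from F# is A## (letter A, 5 semitones up).
A diminished fourth up from A## is D# (letter D, 4 semitones up).

D#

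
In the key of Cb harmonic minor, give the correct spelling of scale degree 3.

Degree 3 takes the letter 2 steps above C, which is E.
In harmonic minor, degree 3 sits 3 semitones above the tonic. Cb + 3 semitones is pitch class 2, spelled on E as Ebb.

Ebb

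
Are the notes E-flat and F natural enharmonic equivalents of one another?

Eb is pitch class 3; F is pitch class 5.
The pitch classes differ (3 vs. 5), so they are not enharmonic equivalents.

No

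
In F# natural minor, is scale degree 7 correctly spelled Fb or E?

Each scale degree takes a distinct letter name. Degree 7 of a scale on F must use the letter E.
E and Fb are enharmonically the same pitch, but only E uses the letter E, so it is the correct spelling here.

E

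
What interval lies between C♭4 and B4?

augmented seventh

The letter names run C→B, a span of 6 letter steps, so the interval is some kind of seventh.
Cb to B is 12 semitones. A major seventh is 11, so 12 makes it augmented.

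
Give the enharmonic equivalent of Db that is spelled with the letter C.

Db is pitch class 1. The letter C alone is pitch class 0.
To reach pitch class 1 from C requires an offset of +1 semitone, i.e. sharp: C#.

C#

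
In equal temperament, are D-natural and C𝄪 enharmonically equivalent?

D is pitch class 2; C## is pitch class 2.
All spellings map to pitch class 2, so they are enharmonically equivalent.

Yes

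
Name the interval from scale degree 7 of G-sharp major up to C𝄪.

perfect fifth

Scale degree 7 of G# major is F##.
F## up to C##: letters F→C make it a fifth; 7 semitones makes it perfect.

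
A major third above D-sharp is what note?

A third above D lands on the letter F.
A major third spans 4 semitones, so D# moves to pitch class 7. On the letter F that is F##.

F##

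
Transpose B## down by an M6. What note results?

D##

B down a major sixth is D, so the target letter is D.
From B##, a major sixth is 9 semitones down: D##.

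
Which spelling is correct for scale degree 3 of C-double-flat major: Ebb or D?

Ebb

Each scale degree takes a distinct letter name. Degree 3 of a scale on C must use the letter E.
Ebb and D are enharmonically the same pitch, but only Ebb uses the letter E, so it is the correct spelling here.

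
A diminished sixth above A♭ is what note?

Fbb

A up a major sixth is F#, so the target letter is F.
From Ab, a diminished sixth is 7 semitones up: Fbb.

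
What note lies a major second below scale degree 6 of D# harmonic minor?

Scale degree 6 of D# harmonic minor is B.
A major second (2 semitones) below B lands on the letter A, giving A.

A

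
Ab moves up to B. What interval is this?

The letter names run A→B, a span of 1 letter step, so the interval is some kind of second.
Ab to B is 3 semitones. A major second is 2, so 3 makes it augmented.

augmented second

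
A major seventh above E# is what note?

D##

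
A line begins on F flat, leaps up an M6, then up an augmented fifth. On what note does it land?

A

A major sixth up from Fb is Db (letter D, 9 semitones up).
An augmented fifth up from Db is A (letter A, 8 semitones up).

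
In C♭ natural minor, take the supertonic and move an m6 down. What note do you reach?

The supertonic of Cb natural minor is Db.
A minor sixth (8 semitones) below Db lands on the letter F, giving F.

F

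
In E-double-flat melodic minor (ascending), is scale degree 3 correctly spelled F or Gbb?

Gbb

Each scale degree takes a distinct letter name. Degree 3 of a scale on E must use the letter G.
Gbb and F are enharmonically the same pitch, but only Gbb uses the letter G, so it is the correct spelling here.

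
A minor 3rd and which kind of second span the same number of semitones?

augmented

A minor third spans 3 semitones.
A second spanning 3 semitones is augmented (the major second is 2).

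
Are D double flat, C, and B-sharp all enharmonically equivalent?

Yes

Dbb is pitch class 0; C is pitch class 0; B# is pitch class 0.
All spellings map to pitch class 0, so they are enharmonically equivalent.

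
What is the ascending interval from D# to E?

minor second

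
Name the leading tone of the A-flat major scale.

Degree 7 takes the letter 6 steps above A, which is G.
In major, degree 7 sits 11 semitones above the tonic. Ab + 11 semitones is pitch class 7, spelled on G as G.

G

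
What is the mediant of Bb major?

Degree 3 takes the letter 2 steps above B, which is D.
In major, degree 3 sits 4 semitones above the tonic. Bb + 4 semitones is pitch class 2, spelled on D as D.

D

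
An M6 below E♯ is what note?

G#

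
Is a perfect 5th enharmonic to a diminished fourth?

A perfect fifth spans 7 semitones; a diminished fourth spans 4.
The spans differ, so they are not enharmonic equivalents.

No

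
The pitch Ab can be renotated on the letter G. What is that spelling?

G#

Plain G sits 1 semitone below Ab, so on the letter G the same pitch needs a sharp: G#.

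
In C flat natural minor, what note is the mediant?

Degree 3 takes the letter 2 steps above C, which is E.
In natural minor, degree 3 sits 3 semitones above the tonic. Cb + 3 semitones is pitch class 2, spelled on E as Ebb.

Ebb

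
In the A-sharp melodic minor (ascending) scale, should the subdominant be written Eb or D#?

D#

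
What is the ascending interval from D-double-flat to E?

The letter names run D→E, a span of 1 letter step, so the interval is some kind of second.
Dbb to E is 4 semitones. A major second is 2, so 4 makes it doubly augmented.

doubly augmented second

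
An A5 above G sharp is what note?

D##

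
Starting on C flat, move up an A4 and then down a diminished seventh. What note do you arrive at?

G#

An augmented fourth up from Cb is F (letter F, 6 semitones up).
A diminished seventh down from F is G# (letter G, 9 semitones down).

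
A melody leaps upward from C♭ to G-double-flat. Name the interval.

The letter names run C→G, a span of 4 letter steps, so the interval is some kind of fifth.
Cb to Gbb is 6 semitones. A perfect fifth is 7, so 6 makes it diminished.

diminished fifth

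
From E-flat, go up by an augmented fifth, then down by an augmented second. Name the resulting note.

An augmented fifth up from Eb is B (letter B, 8 semitones up).
An augmented second down from B is Ab (letter A, 3 semitones down).

Ab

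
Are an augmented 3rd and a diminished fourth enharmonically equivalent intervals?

No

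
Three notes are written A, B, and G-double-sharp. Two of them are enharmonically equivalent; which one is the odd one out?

In 12-tone equal temperament, enharmonic equivalents share a pitch class. A is pitch class 9; B is pitch class 11; G## is pitch class 9.
A and G## share pitch class 9, while B is pitch class 11.

B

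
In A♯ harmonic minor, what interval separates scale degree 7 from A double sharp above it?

major second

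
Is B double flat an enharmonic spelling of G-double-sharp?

Bbb = pitch class 9 and G## = pitch class 9 — the same pitch class, so they are enharmonic equivalents.

Yes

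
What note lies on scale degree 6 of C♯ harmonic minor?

A

The C# harmonic minor scale runs C# D# E F# G# A B#.
Degree 6 is A.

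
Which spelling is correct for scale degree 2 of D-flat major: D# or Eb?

Eb

Each scale degree takes a distinct letter name. Degree 2 of a scale on D must use the letter E.
Eb and D# are enharmonically the same pitch, but only Eb uses the letter E, so it is the correct spelling here.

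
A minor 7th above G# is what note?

G up a major seventh is F#, so the target letter is F.
From G#, a minor seventh is 10 semitones up: F#.

F#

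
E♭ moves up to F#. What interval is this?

augmented second

The letter names run E→F, a span of 1 letter step, so the interval is some kind of second.
Eb to F# is 3 semitones. A major second is 2, so 3 makes it augmented.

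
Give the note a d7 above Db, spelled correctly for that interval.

A seventh above D lands on the letter C.
A diminished seventh spans 9 semitones, so Db moves to pitch class 10. On the letter C that is Cbb.

Cbb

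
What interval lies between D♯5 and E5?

Counting letters D–E gives a second.
D#→E = 1 semitone, 1 narrower than the major second (2), so minor.

minor second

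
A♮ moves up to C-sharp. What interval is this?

major third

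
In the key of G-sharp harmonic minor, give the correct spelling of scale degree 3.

The G# harmonic minor scale runs G# A# B C# D# E F##.
Degree 3 is B.

B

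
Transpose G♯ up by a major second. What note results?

A#

A second above G lands on the letter A.
A major second spans 2 semitones, so G# moves to pitch class 10. On the letter A that is A#.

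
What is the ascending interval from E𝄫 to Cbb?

Counting letters E–F–G–A–B–C gives a sixth.
Ebb→Cbb = 8 semitones, 1 narrower than the major sixth (9), so minor.

minor sixth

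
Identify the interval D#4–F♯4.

Counting letters D–E–F gives a third.
D#→F# = 3 semitones, 1 narrower than the major third (4), so minor.

minor third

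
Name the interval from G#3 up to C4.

The letter names run G→C, a span of 3 letter steps, so the interval is some kind of fourth.
G# to C is 4 semitones. A perfect fourth is 5, so 4 makes it diminished.

diminished fourth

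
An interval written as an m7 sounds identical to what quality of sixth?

augmented

A minor seventh spans 10 semitones.
A sixth spanning 10 semitones is augmented (the major sixth is 9).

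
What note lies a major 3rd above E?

E up a major third is G#, so the target letter is G.
From E, a major third is 4 semitones up: G#.

G#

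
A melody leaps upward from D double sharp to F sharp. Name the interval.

diminished third

Counting letters D–E–F gives a third.
D##→F# = 2 semitones, 2 narrower than the major third (4), so diminished.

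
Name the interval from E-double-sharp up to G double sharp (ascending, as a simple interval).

minor third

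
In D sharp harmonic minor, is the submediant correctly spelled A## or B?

B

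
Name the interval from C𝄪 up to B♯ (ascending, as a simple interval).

minor seventh

Counting letters C–D–E–F–G–A–B gives a seventh.
C##→B# = 10 semitones, 1 narrower than the major seventh (11), so minor.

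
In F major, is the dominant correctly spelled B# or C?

C

Each scale degree takes a distinct letter name. Degree 5 of a scale on F must use the letter C.
C and B# are enharmonically the same pitch, but only C uses the letter C, so it is the correct spelling here.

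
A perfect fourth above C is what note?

C up a perfect fourth is F, so the target letter is F.
From C, a perfect fourth is 5 semitones up: F.

F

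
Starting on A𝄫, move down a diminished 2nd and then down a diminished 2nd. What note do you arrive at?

A diminished second down from Abb is G (letter G, 0 semitones down).
A diminished second down from G is F## (letter F, 0 semitones down).

F##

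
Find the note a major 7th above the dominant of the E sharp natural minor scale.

The dominant of E# natural minor is B#.
A major seventh (11 semitones) above B# lands on the letter A, giving A##.

A##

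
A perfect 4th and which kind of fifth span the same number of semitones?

A perfect fourth spans 5 semitones.
A fifth spanning 5 semitones is doubly diminished (the perfect fifth is 7).

doubly diminished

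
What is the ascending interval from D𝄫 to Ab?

The letter names run D→A, a span of 4 letter steps, so the interval is some kind of fifth.
Dbb to Ab is 8 semitones. A perfect fifth is 7, so 8 makes it augmented.

augmented fifth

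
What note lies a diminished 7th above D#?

C

A seventh above D lands on the letter C.
A diminished seventh spans 9 semitones, so D# moves to pitch class 0. On the letter C that is C.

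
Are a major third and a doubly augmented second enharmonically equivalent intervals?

A major third spans 4 semitones; a doubly augmented second spans 4.
They are enharmonically equivalent.

Yes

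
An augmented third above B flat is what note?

D#

A third above B lands on the letter D.
An augmented third spans 5 semitones, so Bb moves to pitch class 3. On the letter D that is D#.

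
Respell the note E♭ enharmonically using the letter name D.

D#

Plain D sits 1 semitone below Eb, so on the letter D the same pitch needs a sharp: D#.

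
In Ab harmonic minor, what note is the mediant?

The Ab harmonic minor scale runs Ab Bb Cb Db Eb Fb G.
Degree 3 is Cb.

Cb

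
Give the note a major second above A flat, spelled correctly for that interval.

A up a major second is B, so the target letter is B.
From Ab, a major second is 2 semitones up: Bb.

Bb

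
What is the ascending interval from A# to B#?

major second

The letter names run A→B, a span of 1 letter step, so the interval is some kind of second.
A# to B# is 2 semitones. A major second is 2, so 2 makes it major.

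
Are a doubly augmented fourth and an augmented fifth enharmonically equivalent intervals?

A doubly augmented fourth spans 7 semitones; an augmented fifth spans 8.
The spans differ, so they are not enharmonic equivalents.

No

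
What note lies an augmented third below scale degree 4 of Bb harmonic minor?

Scale degree 4 of Bb harmonic minor is Eb.
An augmented third (5 semitones) below Eb lands on the letter C, giving Cbb.

Cbb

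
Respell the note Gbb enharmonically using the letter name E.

E#

Gbb is pitch class 5. The letter E alone is pitch class 4.
To reach pitch class 5 from E requires an offset of +1 semitone, i.e. sharp: E#.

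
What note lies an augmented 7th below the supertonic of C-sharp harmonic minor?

The supertonic of C# harmonic minor is D#.
An augmented seventh (12 semitones) below D# lands on the letter E, giving Eb.

Eb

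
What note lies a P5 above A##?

A up a perfect fifth is E, so the target letter is E.
From A##, a perfect fifth is 7 semitones up: E##.

E##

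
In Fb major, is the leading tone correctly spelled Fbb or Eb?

Eb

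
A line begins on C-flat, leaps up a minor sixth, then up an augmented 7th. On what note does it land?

A minor sixth up from Cb is Abb (letter A, 8 semitones up).
An augmented seventh up from Abb is G (letter G, 12 semitones up).

G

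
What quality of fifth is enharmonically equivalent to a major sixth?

A major sixth spans 9 semitones.
A fifth spanning 9 semitones is doubly augmented (the perfect fifth is 7).

doubly augmented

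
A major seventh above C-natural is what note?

C up a major seventh is B, so the target letter is B.
From C, a major seventh is 11 semitones up: B.

B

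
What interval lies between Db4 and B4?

The letter names run D→B, a span of 5 letter steps, so the interval is some kind of sixth.
Db to B is 10 semitones. A major sixth is 9, so 10 makes it augmented.

augmented sixth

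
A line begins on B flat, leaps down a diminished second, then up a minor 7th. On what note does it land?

A diminished second down from Bb is A# (letter A, 0 semitones down).
A minor seventh up from A# is G# (letter G, 10 semitones up).

G#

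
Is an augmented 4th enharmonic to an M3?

An augmented fourth spans 6 semitones; a major third spans 4.
The spans differ, so they are not enharmonic equivalents.

No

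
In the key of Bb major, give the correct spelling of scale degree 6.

The Bb major scale runs Bb C D Eb F G A.
Degree 6 is G.

G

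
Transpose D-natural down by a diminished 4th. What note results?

A#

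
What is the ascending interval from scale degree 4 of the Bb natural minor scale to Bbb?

Scale degree 4 of Bb natural minor is Eb.
Eb up to Bbb: letters E→B make it a fifth; 6 semitones makes it diminished.

diminished fifth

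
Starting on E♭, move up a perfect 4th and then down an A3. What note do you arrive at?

Fbb

A perfect fourth up from Eb is Ab (letter A, 5 semitones up).
An augmented third down from Ab is Fbb (letter F, 5 semitones down).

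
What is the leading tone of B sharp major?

Degree 7 takes the letter 6 steps above B, which is A.
In major, degree 7 sits 11 semitones above the tonic. B# + 11 semitones is pitch class 11, spelled on A as A##.

A##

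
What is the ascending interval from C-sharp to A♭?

diminished sixth

Counting letters C–D–E–F–G–A gives a sixth.
C#→Ab = 7 semitones, 2 narrower than the major sixth (9), so diminished.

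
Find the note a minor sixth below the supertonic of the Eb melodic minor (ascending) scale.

The supertonic of Eb melodic minor (ascending) is F.
A minor sixth (8 semitones) below F lands on the letter A, giving A.

A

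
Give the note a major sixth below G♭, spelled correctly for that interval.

A sixth below G lands on the letter B.
A major sixth spans 9 semitones, so Gb moves to pitch class 9. On the letter B that is Bbb.

Bbb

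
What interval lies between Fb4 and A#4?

Counting letters F–G–A gives a third.
Fb→A# = 6 semitones, 2 wider than the major third (4), so doubly augmented.

doubly augmented third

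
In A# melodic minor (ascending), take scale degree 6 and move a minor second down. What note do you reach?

E##

Scale degree 6 of A# melodic minor (ascending) is F##.
A minor second (1 semitone) below F## lands on the letter E, giving E##.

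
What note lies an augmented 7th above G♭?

F#

A seventh above G lands on the letter F.
An augmented seventh spans 12 semitones, so Gb moves to pitch class 6. On the letter F that is F#.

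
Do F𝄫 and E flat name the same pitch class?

Yes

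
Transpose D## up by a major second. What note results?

E##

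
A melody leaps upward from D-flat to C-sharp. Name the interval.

The letter names run D→C, a span of 6 letter steps, so the interval is some kind of seventh.
Db to C# is 12 semitones. A major seventh is 11, so 12 makes it augmented.

augmented seventh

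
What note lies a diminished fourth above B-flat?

B up a perfect fourth is E, so the target letter is E.
From Bb, a diminished fourth is 4 semitones up: Ebb.

Ebb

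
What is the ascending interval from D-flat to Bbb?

minor sixth

The letter names run D→B, a span of 5 letter steps, so the interval is some kind of sixth.
Db to Bbb is 8 semitones. A major sixth is 9, so 8 makes it minor.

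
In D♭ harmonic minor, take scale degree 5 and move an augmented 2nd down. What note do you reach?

Scale degree 5 of Db harmonic minor is Ab.
An augmented second (3 semitones) below Ab lands on the letter G, giving Gbb.

Gbb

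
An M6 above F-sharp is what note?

D#

F up a major sixth is D, so the target letter is D.
From F#, a major sixth is 9 semitones up: D#.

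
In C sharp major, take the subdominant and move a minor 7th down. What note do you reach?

The subdominant of C# major is F#.
A minor seventh (10 semitones) below F# lands on the letter G, giving G#.

G#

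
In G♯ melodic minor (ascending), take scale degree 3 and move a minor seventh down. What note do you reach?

C#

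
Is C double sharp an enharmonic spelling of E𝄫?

Yes

C## = pitch class 2 and Ebb = pitch class 2 — the same pitch class, so they are enharmonic equivalents.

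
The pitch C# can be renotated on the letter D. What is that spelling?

Plain D sits 1 semitone above C#, so on the letter D the same pitch needs a flat: Db.

Db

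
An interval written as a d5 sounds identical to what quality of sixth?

A diminished fifth spans 6 semitones.
A sixth spanning 6 semitones is doubly diminished (the major sixth is 9).

doubly diminished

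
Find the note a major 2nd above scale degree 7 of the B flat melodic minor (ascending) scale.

Scale degree 7 of Bb melodic minor (ascending) is A.
A major second (2 semitones) above A lands on the letter B, giving B.

B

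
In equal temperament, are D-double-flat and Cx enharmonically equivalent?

Two spellings are enharmonically equivalent only if they share a pitch class.
Here Dbb → 0, C## → 2; 0 ≠ 2, so they are not.

No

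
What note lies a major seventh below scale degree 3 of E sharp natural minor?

Scale degree 3 of E# natural minor is G#.
A major seventh (11 semitones) below G# lands on the letter A, giving A.

A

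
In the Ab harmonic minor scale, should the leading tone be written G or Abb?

Each scale degree takes a distinct letter name. Degree 7 of a scale on A must use the letter G.
G and Abb are enharmonically the same pitch, but only G uses the letter G, so it is the correct spelling here.

G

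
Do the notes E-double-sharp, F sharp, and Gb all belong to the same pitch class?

Yes

E## = pitch class 6 and F# = pitch class 6 and Gb = pitch class 6 — the same pitch class, so they are enharmonic equivalents.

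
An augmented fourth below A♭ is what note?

A fourth below A lands on the letter E.
An augmented fourth spans 6 semitones, so Ab moves to pitch class 2. On the letter E that is Ebb.

Ebb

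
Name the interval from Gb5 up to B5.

augmented third

The letter names run G→B, a span of 2 letter steps, so the interval is some kind of third.
Gb to B is 5 semitones. A major third is 4, so 5 makes it augmented.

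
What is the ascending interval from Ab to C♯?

augmented third

Counting letters A–B–C gives a third.
Ab→C# = 5 semitones, 1 wider than the major third (4), so augmented.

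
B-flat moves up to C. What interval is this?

Counting letters B–C gives a second.
Bb→C = 2 semitones, exactly the major second.

major second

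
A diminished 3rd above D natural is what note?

Fb

D up a major third is F#, so the target letter is F.
From D, a diminished third is 2 semitones up: Fb.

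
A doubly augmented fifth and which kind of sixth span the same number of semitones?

A doubly augmented fifth spans 9 semitones.
A sixth spanning 9 semitones is major (the major sixth is 9).

major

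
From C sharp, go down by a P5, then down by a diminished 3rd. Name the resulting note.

D##

A perfect fifth down from C# is F# (letter F, 7 semitones down).
A diminished third down from F# is D## (letter D, 2 semitones down).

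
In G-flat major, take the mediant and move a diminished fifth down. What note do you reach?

The mediant of Gb major is Bb.
A diminished fifth (6 semitones) below Bb lands on the letter E, giving E.

E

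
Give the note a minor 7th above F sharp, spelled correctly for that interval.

F up a major seventh is E, so the target letter is E.
From F#, a minor seventh is 10 semitones up: E.

E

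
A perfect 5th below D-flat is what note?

Gb

A fifth below D lands on the letter G.
A perfect fifth spans 7 semitones, so Db moves to pitch class 6. On the letter G that is Gb.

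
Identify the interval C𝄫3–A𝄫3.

major sixth

Counting letters C–D–E–F–G–A gives a sixth.
Cbb→Abb = 9 semitones, exactly the major sixth.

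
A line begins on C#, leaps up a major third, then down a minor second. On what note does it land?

A major third up from C# is E# (letter E, 4 semitones up).
A minor second down from E# is D## (letter D, 1 semitone down).

D##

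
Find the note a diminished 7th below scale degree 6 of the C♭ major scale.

B

Scale degree 6 of Cb major is Ab.
A diminished seventh (9 semitones) below Ab lands on the letter B, giving B.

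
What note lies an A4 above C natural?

F#

A fourth above C lands on the letter F.
An augmented fourth spans 6 semitones, so C moves to pitch class 6. On the letter F that is F#.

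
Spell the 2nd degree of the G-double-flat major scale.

Abb

The Gbb major scale runs Gbb Abb Bbb Cbb Dbb Ebb Fb.
Degree 2 is Abb.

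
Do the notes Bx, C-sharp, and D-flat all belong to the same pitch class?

Yes

B## is pitch class 1; C# is pitch class 1; Db is pitch class 1.
All spellings map to pitch class 1, so they are enharmonically equivalent.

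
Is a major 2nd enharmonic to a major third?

A major second spans 2 semitones; a major third spans 4.
The spans differ, so they are not enharmonic equivalents.

No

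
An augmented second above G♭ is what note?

A second above G lands on the letter A.
An augmented second spans 3 semitones, so Gb moves to pitch class 9. On the letter A that is A.

A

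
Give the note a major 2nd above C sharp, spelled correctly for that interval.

A second above C lands on the letter D.
A major second spans 2 semitones, so C# moves to pitch class 3. On the letter D that is D#.

D#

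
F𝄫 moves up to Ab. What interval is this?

The letter names run F→A, a span of 2 letter steps, so the interval is some kind of third.
Fbb to Ab is 5 semitones. A major third is 4, so 5 makes it augmented.

augmented third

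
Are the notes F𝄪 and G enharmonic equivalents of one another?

Yes

F## = pitch class 7 and G = pitch class 7 — the same pitch class, so they are enharmonic equivalents.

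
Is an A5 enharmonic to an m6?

Yes

An augmented fifth spans 8 semitones; a minor sixth spans 8.
They are enharmonically equivalent.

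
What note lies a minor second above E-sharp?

F#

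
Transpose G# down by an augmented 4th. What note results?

A fourth below G lands on the letter D.
An augmented fourth spans 6 semitones, so G# moves to pitch class 2. On the letter D that is D.

D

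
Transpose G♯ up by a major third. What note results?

G up a major third is B, so the target letter is B.
From G#, a major third is 4 semitones up: B#.

B#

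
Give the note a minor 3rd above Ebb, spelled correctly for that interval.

Gbb

A third above E lands on the letter G.
A minor third spans 3 semitones, so Ebb moves to pitch class 5. On the letter G that is Gbb.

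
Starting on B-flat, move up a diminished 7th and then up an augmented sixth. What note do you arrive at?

A diminished seventh up from Bb is Abb (letter A, 9 semitones up).
An augmented sixth up from Abb is F (letter F, 10 semitones up).

F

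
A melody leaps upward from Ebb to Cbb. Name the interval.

minor sixth

Counting letters E–F–G–A–B–C gives a sixth.
Ebb→Cbb = 8 semitones, 1 narrower than the major sixth (9), so minor.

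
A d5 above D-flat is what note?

A fifth above D lands on the letter A.
A diminished fifth spans 6 semitones, so Db moves to pitch class 7. On the letter A that is Abb.

Abb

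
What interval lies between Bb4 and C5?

Counting letters B–C gives a second.
Bb→C = 2 semitones, exactly the major second.

major second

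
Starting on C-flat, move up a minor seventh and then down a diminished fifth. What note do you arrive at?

Eb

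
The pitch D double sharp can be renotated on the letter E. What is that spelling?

D## is pitch class 4. The letter E alone is pitch class 4.
Pitch class 4 on E needs no accidental: E.

E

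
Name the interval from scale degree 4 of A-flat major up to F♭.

minor third

Scale degree 4 of Ab major is Db.
Db up to Fb: letters D→F make it a third; 3 semitones makes it minor.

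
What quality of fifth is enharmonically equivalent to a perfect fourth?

doubly diminished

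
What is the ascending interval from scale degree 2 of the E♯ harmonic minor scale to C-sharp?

diminished fifth

Scale degree 2 of E# harmonic minor is F##.
F## up to C#: letters F→C make it a fifth; 6 semitones makes it diminished.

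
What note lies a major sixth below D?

A sixth below D lands on the letter F.
A major sixth spans 9 semitones, so D moves to pitch class 5. On the letter F that is F.

F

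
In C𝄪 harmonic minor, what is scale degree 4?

F##

The C## harmonic minor scale runs C## D## E# F## G## A# B##.
Degree 4 is F##.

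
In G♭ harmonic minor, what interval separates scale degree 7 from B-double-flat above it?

diminished fourth

Scale degree 7 of Gb harmonic minor is F.
F up to Bbb: letters F→B make it a fourth; 4 semitones makes it diminished.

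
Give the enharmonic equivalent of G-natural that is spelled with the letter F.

G is pitch class 7. The letter F alone is pitch class 5.
To reach pitch class 7 from F requires an offset of +2 semitones, i.e. double sharp: F##.

F##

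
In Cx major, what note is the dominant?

The C## major scale runs C## D## E## F## G## A## B##.
Degree 5 is G##.

G##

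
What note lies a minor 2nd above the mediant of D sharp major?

The mediant of D# major is F##.
A minor second (1 semitone) above F## lands on the letter G, giving G#.

G#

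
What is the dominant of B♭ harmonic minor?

F

Degree 5 takes the letter 4 steps above B, which is F.
In harmonic minor, degree 5 sits 7 semitones above the tonic. Bb + 7 semitones is pitch class 5, spelled on F as F.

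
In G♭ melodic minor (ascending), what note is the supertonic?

Degree 2 takes the letter 1 step above G, which is A.
In melodic minor (ascending), degree 2 sits 2 semitones above the tonic. Gb + 2 semitones is pitch class 8, spelled on A as Ab.

Ab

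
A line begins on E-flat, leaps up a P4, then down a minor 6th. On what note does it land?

A perfect fourth up from Eb is Ab (letter A, 5 semitones up).
A minor sixth down from Ab is C (letter C, 8 semitones down).

C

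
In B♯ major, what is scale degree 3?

The B# major scale runs B# C## D## E# F## G## A##.
Degree 3 is D##.

D##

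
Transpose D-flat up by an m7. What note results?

Cb

D up a major seventh is C#, so the target letter is C.
From Db, a minor seventh is 10 semitones up: Cb.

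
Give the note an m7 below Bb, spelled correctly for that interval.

C

A seventh below B lands on the letter C.
A minor seventh spans 10 semitones, so Bb moves to pitch class 0. On the letter C that is C.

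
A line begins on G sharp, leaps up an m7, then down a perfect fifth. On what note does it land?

A minor seventh up from G# is F# (letter F, 10 semitones up).
A perfect fifth down from F# is B (letter B, 7 semitones down).

B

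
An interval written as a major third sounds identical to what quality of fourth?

A major third spans 4 semitones.
A fourth spanning 4 semitones is diminished (the perfect fourth is 5).

diminished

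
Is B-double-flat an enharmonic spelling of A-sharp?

Two spellings are enharmonically equivalent only if they share a pitch class.
Here Bbb → 9, A# → 10; 9 ≠ 10, so they are not.

No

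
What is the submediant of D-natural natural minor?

Bb

The D natural minor scale runs D E F G A Bb C.
Degree 6 is Bb.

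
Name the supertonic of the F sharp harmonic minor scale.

Degree 2 takes the letter 1 step above F, which is G.
In harmonic minor, degree 2 sits 2 semitones above the tonic. F# + 2 semitones is pitch class 8, spelled on G as G#.

G#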